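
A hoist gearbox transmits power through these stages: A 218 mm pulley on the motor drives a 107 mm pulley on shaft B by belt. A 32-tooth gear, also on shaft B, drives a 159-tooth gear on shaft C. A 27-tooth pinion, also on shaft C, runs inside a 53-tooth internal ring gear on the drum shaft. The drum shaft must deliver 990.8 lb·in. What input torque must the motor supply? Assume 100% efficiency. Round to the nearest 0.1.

207.0 lb·in

Overall ratio R = 0.49083 × 4.9688 × 1.963 = 4.7873.
Input torque = output torque / R = 990.8 / 4.7873 = 206.97 lb·in.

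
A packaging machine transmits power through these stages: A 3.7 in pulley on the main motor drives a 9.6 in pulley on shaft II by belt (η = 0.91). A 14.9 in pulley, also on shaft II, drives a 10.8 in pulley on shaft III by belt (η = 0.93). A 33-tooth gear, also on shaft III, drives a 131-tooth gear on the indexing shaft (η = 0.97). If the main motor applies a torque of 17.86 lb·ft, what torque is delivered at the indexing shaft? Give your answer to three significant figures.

109 lb·ft

belt 9.6/3.7 = 2.5946 → τ = 17.86·2.5946·0.91 = 42.169 lb·ft
belt 10.8/14.9 = 0.72483 → τ = 42.169·0.72483·0.93 = 28.426 lb·ft
gear mesh 131/33 = 3.9697 → τ = 28.426·3.9697·0.97 = 109.46 lb·ft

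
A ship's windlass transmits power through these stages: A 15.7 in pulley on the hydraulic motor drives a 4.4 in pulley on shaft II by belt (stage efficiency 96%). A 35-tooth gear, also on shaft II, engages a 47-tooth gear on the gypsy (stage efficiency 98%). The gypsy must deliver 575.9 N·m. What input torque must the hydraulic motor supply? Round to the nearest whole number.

Overall ratio R = 0.28025 × 1.3429 = 0.37634; overall efficiency η = 0.96 × 0.98 = 0.9408.
Input torque = output torque / (R × η) = 575.9 / (0.37634 × 0.9408) = 1626.5 N·m.

1627 N·m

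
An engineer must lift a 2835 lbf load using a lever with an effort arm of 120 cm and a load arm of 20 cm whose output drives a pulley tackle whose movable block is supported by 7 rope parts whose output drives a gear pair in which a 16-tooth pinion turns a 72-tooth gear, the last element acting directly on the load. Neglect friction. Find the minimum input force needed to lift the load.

Lever MA = effort arm / load arm = 120/20 = 6.
Block-and-tackle MA = number of supporting rope parts = 7.
Gear pair MA = 72/16 = 4.5.
Combined ideal MA = 6 × 7 × 4.5 = 189.
Effort = load / MA = 2835 / 189 = 15 lbf.

15 lbf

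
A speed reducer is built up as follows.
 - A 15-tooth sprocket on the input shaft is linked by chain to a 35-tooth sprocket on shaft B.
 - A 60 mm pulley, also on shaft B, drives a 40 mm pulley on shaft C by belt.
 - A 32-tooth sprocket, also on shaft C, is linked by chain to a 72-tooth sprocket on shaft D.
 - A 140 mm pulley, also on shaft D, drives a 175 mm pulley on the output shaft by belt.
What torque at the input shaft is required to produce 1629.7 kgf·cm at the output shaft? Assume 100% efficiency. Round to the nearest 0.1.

372.5 kgf·cm

Overall ratio R = 2.3333 × 0.66667 × 2.25 × 1.25 = 4.375.
Input torque = output torque / R = 1629.7 / 4.375 = 372.5 kgf·cm.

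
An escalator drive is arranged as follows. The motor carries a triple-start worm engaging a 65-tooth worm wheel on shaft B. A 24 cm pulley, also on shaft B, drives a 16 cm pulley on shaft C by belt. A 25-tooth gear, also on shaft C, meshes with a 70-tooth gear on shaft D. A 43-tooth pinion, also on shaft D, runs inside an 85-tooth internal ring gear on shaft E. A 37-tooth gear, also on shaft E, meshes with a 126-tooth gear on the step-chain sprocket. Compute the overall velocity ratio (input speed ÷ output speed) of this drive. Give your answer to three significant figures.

Each stage contributes driven/driver: worm 65/3 = 21.667, belt 16/24 = 0.66667, gear mesh 70/25 = 2.8, internal gear 85/43 = 1.9767, gear mesh 126/37 = 3.4054.
Overall: 21.667 × 0.66667 × 2.8 × 1.9767 × 3.4054 = 272.26.

272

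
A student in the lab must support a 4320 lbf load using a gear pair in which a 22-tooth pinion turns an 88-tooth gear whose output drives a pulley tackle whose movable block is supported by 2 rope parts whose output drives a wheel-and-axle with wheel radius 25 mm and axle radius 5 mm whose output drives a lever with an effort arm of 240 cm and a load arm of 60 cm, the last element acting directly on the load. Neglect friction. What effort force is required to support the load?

Gear pair MA = 88/22 = 4.
Block-and-tackle MA = number of supporting rope parts = 2.
Wheel-and-axle MA = R/r = 25/5 = 5.
Lever MA = effort arm / load arm = 240/60 = 4.
Combined ideal MA = 4 × 2 × 5 × 4 = 160.
Effort = load / MA = 4320 / 160 = 27 lbf.

27 lbf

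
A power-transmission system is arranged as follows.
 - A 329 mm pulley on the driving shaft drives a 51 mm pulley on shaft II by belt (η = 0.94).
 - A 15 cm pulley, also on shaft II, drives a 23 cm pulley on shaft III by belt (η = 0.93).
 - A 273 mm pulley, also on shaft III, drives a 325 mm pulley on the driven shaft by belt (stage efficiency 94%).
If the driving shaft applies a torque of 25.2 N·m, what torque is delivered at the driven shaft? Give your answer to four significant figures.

5.860 N·m

After the belt (51/329): 25.2 × 0.15502 × 0.94 = 3.672 N·m
After the belt (23/15): 3.672 × 1.5333 × 0.93 = 5.2363 N·m
After the belt (325/273): 5.2363 × 1.1905 × 0.94 = 5.8596 N·m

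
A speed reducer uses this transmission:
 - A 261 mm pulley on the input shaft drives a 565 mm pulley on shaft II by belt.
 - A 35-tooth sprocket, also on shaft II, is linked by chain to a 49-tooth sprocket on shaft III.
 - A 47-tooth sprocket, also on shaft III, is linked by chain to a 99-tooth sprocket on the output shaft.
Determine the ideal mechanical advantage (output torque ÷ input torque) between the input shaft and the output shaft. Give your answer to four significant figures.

6.384

Each stage contributes driven/driver: belt 565/261 = 2.1648, chain 49/35 = 1.4, chain 99/47 = 2.1064.
Overall: 2.1648 × 1.4 × 2.1064 = 6.3837.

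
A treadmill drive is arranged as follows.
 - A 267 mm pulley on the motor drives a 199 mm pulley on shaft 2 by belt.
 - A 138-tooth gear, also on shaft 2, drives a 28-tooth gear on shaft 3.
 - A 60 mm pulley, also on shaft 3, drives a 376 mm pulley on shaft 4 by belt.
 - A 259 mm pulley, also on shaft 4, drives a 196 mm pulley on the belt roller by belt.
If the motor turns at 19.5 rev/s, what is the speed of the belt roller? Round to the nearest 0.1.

27.2 rev/s

the motor → shaft 2 (belt, 199/267): 19.5 ÷ 0.74532 = 26.163 rev/s
shaft 2 → shaft 3 (gear mesh, 28/138): 26.163 ÷ 0.2029 = 128.95 rev/s
shaft 3 → shaft 4 (belt, 376/60): 128.95 ÷ 6.2667 = 20.577 rev/s
shaft 4 → the belt roller (belt, 196/259): 20.577 ÷ 0.75676 = 27.191 rev/s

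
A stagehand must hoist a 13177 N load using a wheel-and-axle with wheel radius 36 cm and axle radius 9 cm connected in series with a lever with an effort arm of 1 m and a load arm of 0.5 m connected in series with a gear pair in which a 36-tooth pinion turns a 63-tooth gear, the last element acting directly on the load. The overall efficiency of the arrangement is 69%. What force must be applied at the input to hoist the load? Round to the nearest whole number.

Wheel-and-axle MA = R/r = 36/9 = 4.
Lever MA = effort arm / load arm = 1/0.5 = 2.
Gear pair MA = 63/36 = 1.75.
Combined ideal MA = 4 × 2 × 1.75 = 14.
Actual MA = 14 × 0.69 = 9.66.
Effort = load / actual MA = 13177 / 9.66 = 1364.1 N.

1364 N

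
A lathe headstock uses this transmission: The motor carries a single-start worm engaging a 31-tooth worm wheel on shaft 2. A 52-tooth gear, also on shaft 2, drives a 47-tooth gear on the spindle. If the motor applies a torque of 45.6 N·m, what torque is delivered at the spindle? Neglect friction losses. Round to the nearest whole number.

1278 N·m

worm 31/1 = 31 → τ = 45.6·31 = 1413.6 N·m
gear mesh 47/52 = 0.90385 → τ = 1413.6·0.90385 = 1277.7 N·m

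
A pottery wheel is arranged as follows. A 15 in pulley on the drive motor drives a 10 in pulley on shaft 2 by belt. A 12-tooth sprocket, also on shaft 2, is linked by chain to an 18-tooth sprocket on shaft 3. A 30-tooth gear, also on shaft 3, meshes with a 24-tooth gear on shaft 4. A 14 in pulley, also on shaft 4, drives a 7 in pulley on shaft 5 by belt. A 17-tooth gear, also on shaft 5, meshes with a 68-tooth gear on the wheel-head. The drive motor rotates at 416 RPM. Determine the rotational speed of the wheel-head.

Belt: ratio = 10/15 = 0.66667, so shaft 2 turns at 416 / 0.66667 = 624 RPM.
Chain: ratio = 18/12 = 1.5, so shaft 3 turns at 624 / 1.5 = 416 RPM.
Gear mesh: ratio = 24/30 = 0.8, so shaft 4 turns at 416 / 0.8 = 520 RPM.
Belt: ratio = 7/14 = 0.5, so shaft 5 turns at 520 / 0.5 = 1040 RPM.
Gear mesh: ratio = 68/17 = 4, so the wheel-head turns at 1040 / 4 = 260 RPM.

260 RPM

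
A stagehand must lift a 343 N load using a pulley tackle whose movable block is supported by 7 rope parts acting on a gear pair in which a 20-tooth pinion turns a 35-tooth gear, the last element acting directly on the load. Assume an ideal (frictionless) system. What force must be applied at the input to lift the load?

28 N

Block-and-tackle MA = number of supporting rope parts = 7.
Gear pair MA = 35/20 = 1.75.
Combined ideal MA = 7 × 1.75 = 12.25.
Effort = load / MA = 343 / 12.25 = 28 N.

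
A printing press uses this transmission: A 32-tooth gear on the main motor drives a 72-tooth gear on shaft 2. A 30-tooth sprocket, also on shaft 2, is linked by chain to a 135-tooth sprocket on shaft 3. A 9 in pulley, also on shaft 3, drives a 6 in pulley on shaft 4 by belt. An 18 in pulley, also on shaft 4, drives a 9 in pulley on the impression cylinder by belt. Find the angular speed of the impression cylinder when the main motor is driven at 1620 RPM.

480 RPM

Gear mesh: ratio = 72/32 = 2.25, so shaft 2 turns at 1620 / 2.25 = 720 RPM.
Chain: ratio = 135/30 = 4.5, so shaft 3 turns at 720 / 4.5 = 160 RPM.
Belt: ratio = 6/9 = 0.66667, so shaft 4 turns at 160 / 0.66667 = 240 RPM.
Belt: ratio = 9/18 = 0.5, so the impression cylinder turns at 240 / 0.5 = 480 RPM.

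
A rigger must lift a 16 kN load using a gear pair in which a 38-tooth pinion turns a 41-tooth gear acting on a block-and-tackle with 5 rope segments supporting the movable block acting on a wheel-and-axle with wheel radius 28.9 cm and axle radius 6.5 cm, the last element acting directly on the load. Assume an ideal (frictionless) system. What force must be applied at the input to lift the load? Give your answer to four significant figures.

Gear pair MA = 41/38 = 1.0789.
Block-and-tackle MA = number of supporting rope parts = 5.
Wheel-and-axle MA = R/r = 28.9/6.5 = 4.4462.
Combined ideal MA = 1.0789 × 5 × 4.4462 = 23.986.
Effort = load / MA = 16 / 23.986 = 0.66706 kN.

0.6671 kN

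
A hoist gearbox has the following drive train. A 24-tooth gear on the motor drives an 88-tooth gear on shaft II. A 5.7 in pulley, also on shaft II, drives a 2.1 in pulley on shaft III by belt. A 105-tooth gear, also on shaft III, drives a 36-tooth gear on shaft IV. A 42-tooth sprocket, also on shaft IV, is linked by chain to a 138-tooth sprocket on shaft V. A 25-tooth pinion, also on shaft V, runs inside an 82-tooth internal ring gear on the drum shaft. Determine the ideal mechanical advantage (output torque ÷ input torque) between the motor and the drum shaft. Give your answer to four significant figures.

Each stage contributes driven/driver: gear mesh 88/24 = 3.6667, belt 2.1/5.7 = 0.36842, gear mesh 36/105 = 0.34286, chain 138/42 = 3.2857, internal gear 82/25 = 3.28.
Overall: 3.6667 × 0.36842 × 0.34286 × 3.2857 × 3.28 = 4.9915.

4.992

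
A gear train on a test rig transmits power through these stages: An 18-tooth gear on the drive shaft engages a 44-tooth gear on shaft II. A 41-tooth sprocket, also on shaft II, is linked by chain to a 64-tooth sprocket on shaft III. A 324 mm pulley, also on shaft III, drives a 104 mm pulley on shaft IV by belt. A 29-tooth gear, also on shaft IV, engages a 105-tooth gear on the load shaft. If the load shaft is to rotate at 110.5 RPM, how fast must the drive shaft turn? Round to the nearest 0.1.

Overall ratio R = 2.4444 × 1.561 × 0.32099 × 3.6207 = 4.4346.
Required input speed = output speed × R = 110.5 × 4.4346 = 490.02 RPM.

490.0 RPM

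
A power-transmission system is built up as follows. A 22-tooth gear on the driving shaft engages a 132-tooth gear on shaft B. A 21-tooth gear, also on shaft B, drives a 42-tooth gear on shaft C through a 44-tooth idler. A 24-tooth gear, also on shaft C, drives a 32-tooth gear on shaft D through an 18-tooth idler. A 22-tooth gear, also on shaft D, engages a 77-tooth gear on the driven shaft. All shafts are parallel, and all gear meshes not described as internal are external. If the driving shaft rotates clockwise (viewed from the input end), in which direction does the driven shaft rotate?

the driving shaft → shaft B: external mesh, 1 reversal → CCW.
shaft B → shaft C: driver → idler → driven is 2 external meshes, 2 reversals → CCW.
shaft C → shaft D: driver → idler → driven is 2 external meshes, 2 reversals → CCW.
shaft D → the driven shaft: external mesh, 1 reversal → CW.
6 reversals in total — an even number — so the driven shaft turns the same way as the driving shaft.

clockwise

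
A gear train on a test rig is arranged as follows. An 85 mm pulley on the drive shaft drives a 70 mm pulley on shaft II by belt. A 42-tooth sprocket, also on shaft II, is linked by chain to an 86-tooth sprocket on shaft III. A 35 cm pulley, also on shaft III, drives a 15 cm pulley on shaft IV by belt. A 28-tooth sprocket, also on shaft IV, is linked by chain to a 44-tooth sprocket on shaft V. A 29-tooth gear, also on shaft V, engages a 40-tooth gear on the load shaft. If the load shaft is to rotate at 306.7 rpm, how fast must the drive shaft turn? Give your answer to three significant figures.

480 rpm

Overall ratio R = 0.82353 × 2.0476 × 0.42857 × 1.5714 × 1.3793 = 1.5664.
Required input speed = output speed × R = 306.7 × 1.5664 = 480.42 rpm.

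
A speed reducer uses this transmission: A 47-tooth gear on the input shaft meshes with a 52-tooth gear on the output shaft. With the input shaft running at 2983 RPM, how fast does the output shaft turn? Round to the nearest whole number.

gear mesh 52/47 = 1.1064 → 2983/1.1064 = 2696.2 RPM

2696 RPM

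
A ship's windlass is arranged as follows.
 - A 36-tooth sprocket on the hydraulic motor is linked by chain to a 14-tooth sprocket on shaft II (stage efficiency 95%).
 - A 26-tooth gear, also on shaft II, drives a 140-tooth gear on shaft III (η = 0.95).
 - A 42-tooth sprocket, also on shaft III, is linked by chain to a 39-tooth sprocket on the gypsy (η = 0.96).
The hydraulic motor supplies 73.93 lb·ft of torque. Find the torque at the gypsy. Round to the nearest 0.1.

124.5 lb·ft

Chain: ratio = 14/36 = 0.38889; torque at shaft II = 73.93 × 0.38889 × 0.95 = 27.313 lb·ft.
Gear mesh: ratio = 140/26 = 5.3846; torque at shaft III = 27.313 × 5.3846 × 0.95 = 139.72 lb·ft.
Chain: ratio = 39/42 = 0.92857; torque at the gypsy = 139.72 × 0.92857 × 0.96 = 124.55 lb·ft.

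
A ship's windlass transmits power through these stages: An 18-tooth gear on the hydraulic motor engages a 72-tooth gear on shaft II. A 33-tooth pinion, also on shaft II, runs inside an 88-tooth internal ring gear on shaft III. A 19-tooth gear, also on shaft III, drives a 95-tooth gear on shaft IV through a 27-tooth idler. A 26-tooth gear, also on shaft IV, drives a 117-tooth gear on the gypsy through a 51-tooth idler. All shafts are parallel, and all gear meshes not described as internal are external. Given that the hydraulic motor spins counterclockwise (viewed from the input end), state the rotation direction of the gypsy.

clockwise

the hydraulic motor → shaft II: external mesh, 1 reversal → CW.
shaft II → shaft III: internal mesh, same direction → CW.
shaft III → shaft IV: driver → idler → driven is 2 external meshes, 2 reversals → CW.
shaft IV → the gypsy: driver → idler → driven is 2 external meshes, 2 reversals → CW.
5 reversals in total — an odd number — so the gypsy turns opposite to the hydraulic motor.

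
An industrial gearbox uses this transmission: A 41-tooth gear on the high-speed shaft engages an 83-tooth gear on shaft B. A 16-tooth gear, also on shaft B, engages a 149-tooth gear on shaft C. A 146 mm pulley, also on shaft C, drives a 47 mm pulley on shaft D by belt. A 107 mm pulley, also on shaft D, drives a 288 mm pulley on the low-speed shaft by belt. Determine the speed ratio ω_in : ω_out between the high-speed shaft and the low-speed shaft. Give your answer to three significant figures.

Each stage contributes driven/driver: gear mesh 83/41 = 2.0244, gear mesh 149/16 = 9.3125, belt 47/146 = 0.32192, belt 288/107 = 2.6916.
Overall: 2.0244 × 9.3125 × 0.32192 × 2.6916 = 16.335.

16.3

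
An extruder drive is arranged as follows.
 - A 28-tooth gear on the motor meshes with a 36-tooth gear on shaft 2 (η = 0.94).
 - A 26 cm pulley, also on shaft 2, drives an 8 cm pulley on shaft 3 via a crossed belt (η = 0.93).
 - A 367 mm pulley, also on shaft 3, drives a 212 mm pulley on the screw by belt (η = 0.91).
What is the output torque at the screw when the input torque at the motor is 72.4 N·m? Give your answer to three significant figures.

Gear mesh: ratio = 36/28 = 1.2857; torque at shaft 2 = 72.4 × 1.2857 × 0.94 = 87.501 N·m.
Belt: ratio = 8/26 = 0.30769; torque at shaft 3 = 87.501 × 0.30769 × 0.93 = 25.039 N·m.
Belt: ratio = 212/367 = 0.57766; torque at the screw = 25.039 × 0.57766 × 0.91 = 13.162 N·m.

13.2 N·m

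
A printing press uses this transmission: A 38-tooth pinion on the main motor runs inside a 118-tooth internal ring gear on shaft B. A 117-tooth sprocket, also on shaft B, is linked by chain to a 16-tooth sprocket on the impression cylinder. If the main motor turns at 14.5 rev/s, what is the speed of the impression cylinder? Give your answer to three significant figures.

the main motor → shaft B (internal gear, 118/38): 14.5 ÷ 3.1053 = 4.6695 rev/s
shaft B → the impression cylinder (chain, 16/117): 4.6695 ÷ 0.13675 = 34.146 rev/s

34.1 rev/s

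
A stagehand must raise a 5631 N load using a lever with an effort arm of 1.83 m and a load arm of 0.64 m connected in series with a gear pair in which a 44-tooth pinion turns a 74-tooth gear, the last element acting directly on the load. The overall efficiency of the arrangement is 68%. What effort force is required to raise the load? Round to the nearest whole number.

1722 N

Lever MA = effort arm / load arm = 1.83/0.64 = 2.8594.
Gear pair MA = 74/44 = 1.6818.
Combined ideal MA = 2.8594 × 1.6818 = 4.8089.
Actual MA = 4.8089 × 0.68 = 3.2701.
Effort = load / actual MA = 5631 / 3.2701 = 1722 N.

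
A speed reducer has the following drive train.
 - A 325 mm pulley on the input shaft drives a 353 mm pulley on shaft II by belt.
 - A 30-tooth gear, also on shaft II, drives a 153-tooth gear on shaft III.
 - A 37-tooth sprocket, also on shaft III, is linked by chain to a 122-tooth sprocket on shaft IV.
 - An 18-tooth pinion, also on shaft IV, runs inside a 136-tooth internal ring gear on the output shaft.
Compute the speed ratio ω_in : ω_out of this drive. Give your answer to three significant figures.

138

Each stage contributes driven/driver: belt 353/325 = 1.0862, gear mesh 153/30 = 5.1, chain 122/37 = 3.2973, internal gear 136/18 = 7.5556.
Overall: 1.0862 × 5.1 × 3.2973 × 7.5556 = 138.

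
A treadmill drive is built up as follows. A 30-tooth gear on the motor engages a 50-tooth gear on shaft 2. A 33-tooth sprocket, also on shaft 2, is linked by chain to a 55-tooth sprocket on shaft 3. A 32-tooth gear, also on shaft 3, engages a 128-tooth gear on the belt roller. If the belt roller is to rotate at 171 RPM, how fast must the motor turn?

1900 RPM

Overall ratio R = 1.6667 × 1.6667 × 4 = 11.111.
Required input speed = output speed × R = 171 × 11.111 = 1900 RPM.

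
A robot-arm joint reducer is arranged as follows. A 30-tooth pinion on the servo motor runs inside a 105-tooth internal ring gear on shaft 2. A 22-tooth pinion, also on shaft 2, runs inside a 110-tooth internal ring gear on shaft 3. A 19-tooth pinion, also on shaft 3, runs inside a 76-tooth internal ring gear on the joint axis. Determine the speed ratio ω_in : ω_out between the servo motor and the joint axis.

70

Each stage contributes driven/driver: internal gear 105/30 = 3.5, internal gear 110/22 = 5, internal gear 76/19 = 4.
Overall: 3.5 × 5 × 4 = 70.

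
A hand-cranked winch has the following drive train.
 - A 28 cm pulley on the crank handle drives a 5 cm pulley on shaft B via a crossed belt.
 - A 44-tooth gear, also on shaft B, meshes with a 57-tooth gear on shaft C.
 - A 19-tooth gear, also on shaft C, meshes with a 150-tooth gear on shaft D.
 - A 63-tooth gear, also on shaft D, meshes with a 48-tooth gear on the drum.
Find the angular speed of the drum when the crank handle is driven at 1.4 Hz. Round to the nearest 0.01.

Belt: ratio = 5/28 = 0.17857, so shaft B turns at 1.4 / 0.17857 = 7.84 Hz.
Gear mesh: ratio = 57/44 = 1.2955, so shaft C turns at 7.84 / 1.2955 = 6.0519 Hz.
Gear mesh: ratio = 150/19 = 7.8947, so shaft D turns at 6.0519 / 7.8947 = 0.76658 Hz.
Gear mesh: ratio = 48/63 = 0.7619, so the drum turns at 0.76658 / 0.7619 = 1.0061 Hz.

1.01 Hz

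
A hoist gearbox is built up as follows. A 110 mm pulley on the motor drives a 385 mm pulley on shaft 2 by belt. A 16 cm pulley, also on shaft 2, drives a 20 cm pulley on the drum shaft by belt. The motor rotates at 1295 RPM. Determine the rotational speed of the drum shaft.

296 RPM

belt 385/110 = 3.5 → 1295/3.5 = 370 RPM
belt 20/16 = 1.25 → 370/1.25 = 296 RPM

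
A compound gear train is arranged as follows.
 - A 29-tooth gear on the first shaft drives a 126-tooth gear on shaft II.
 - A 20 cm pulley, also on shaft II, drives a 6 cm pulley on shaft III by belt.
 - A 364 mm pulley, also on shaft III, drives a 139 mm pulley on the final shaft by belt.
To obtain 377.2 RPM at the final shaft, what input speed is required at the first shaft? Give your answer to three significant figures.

188 RPM

Overall ratio R = 4.3448 × 0.3 × 0.38187 = 0.49775.
Required input speed = output speed × R = 377.2 × 0.49775 = 187.75 RPM.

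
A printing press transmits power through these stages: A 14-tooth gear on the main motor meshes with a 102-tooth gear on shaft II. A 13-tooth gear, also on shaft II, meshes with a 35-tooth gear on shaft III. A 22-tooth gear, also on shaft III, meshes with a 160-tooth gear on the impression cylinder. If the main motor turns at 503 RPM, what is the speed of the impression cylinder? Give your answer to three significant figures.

3.53 RPM

Gear mesh: ratio = 102/14 = 7.2857, so shaft II turns at 503 / 7.2857 = 69.039 RPM.
Gear mesh: ratio = 35/13 = 2.6923, so shaft III turns at 69.039 / 2.6923 = 25.643 RPM.
Gear mesh: ratio = 160/22 = 7.2727, so the impression cylinder turns at 25.643 / 7.2727 = 3.5259 RPM.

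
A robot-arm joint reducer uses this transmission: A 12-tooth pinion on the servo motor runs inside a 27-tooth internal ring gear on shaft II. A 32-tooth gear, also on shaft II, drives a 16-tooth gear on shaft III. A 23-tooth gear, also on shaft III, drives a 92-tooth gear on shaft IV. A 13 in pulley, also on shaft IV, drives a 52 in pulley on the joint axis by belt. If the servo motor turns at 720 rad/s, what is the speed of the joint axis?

40 rad/s

internal gear 27/12 = 2.25 → 720/2.25 = 320 rad/s
gear mesh 16/32 = 0.5 → 320/0.5 = 640 rad/s
gear mesh 92/23 = 4 → 640/4 = 160 rad/s
belt 52/13 = 4 → 160/4 = 40 rad/s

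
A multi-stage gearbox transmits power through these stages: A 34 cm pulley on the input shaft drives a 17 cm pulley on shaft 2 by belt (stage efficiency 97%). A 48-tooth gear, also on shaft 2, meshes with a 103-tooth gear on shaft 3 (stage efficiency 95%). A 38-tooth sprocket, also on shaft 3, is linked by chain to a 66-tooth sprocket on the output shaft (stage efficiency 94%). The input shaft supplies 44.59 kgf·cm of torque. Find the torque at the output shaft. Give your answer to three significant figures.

belt 17/34 = 0.5 → τ = 44.59·0.5·0.97 = 21.626 kgf·cm
gear mesh 103/48 = 2.1458 → τ = 21.626·2.1458·0.95 = 44.086 kgf·cm
chain 66/38 = 1.7368 → τ = 44.086·1.7368·0.94 = 71.976 kgf·cm

72.0 kgf·cm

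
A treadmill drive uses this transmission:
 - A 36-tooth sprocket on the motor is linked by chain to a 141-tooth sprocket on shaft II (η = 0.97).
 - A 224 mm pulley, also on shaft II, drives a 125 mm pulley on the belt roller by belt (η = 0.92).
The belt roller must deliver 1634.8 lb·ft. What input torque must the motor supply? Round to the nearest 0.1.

838.2 lb·ft

Overall ratio R = 3.9167 × 0.55804 = 2.1856; overall efficiency η = 0.97 × 0.92 = 0.8924.
Input torque = output torque / (R × η) = 1634.8 / (2.1856 × 0.8924) = 838.16 lb·ft.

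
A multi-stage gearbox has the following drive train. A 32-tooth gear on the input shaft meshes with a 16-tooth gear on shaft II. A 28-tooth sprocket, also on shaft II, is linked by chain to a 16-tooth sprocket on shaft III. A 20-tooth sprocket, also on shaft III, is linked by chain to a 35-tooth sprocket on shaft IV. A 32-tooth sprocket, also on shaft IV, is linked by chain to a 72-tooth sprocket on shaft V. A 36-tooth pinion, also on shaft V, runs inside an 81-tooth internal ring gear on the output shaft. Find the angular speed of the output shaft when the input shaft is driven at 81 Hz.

gear mesh 16/32 = 0.5 → 81/0.5 = 162 Hz
chain 16/28 = 0.57143 → 162/0.57143 = 283.5 Hz
chain 35/20 = 1.75 → 283.5/1.75 = 162 Hz
chain 72/32 = 2.25 → 162/2.25 = 72 Hz
internal gear 81/36 = 2.25 → 72/2.25 = 32 Hz

32 Hz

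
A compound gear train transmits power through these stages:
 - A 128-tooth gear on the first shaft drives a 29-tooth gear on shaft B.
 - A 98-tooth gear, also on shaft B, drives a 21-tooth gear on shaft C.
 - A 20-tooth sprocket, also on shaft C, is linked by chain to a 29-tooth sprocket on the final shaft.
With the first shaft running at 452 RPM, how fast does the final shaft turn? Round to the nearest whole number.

gear mesh 29/128 = 0.22656 → 452/0.22656 = 1995 RPM
gear mesh 21/98 = 0.21429 → 1995/0.21429 = 9310.2 RPM
chain 29/20 = 1.45 → 9310.2/1.45 = 6420.8 RPM

6421 RPM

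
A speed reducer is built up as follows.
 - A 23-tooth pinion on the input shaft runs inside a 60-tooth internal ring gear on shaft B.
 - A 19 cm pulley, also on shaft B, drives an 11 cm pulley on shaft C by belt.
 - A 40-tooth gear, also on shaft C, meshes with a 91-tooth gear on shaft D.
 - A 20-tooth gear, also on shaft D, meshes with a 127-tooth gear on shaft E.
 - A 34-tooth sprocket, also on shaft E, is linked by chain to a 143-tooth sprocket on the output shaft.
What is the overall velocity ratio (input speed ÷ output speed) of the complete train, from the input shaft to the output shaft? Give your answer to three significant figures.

Each stage contributes driven/driver: internal gear 60/23 = 2.6087, belt 11/19 = 0.57895, gear mesh 91/40 = 2.275, gear mesh 127/20 = 6.35, chain 143/34 = 4.2059.
Overall: 2.6087 × 0.57895 × 2.275 × 6.35 × 4.2059 = 91.765.

91.8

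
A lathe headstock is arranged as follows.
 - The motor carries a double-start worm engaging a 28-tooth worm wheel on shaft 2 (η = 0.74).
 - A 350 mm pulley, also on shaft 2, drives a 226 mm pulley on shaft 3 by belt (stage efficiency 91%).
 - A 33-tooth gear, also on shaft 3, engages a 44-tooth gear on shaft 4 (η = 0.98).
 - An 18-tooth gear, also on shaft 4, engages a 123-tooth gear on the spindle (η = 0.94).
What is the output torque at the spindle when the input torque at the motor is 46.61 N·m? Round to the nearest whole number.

2381 N·m

worm 28/2 = 14 → τ = 46.61·14·0.74 = 482.88 N·m
belt 226/350 = 0.64571 → τ = 482.88·0.64571·0.91 = 283.74 N·m
gear mesh 44/33 = 1.3333 → τ = 283.74·1.3333·0.98 = 370.75 N·m
gear mesh 123/18 = 6.8333 → τ = 370.75·6.8333·0.94 = 2381.5 N·m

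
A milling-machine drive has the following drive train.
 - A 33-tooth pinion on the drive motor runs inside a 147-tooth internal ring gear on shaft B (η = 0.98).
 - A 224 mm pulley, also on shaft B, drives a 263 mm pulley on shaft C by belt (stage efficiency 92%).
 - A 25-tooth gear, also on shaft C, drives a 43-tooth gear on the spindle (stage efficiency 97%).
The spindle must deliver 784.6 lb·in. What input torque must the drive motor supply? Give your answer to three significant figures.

99.7 lb·in

Overall ratio R = 4.4545 × 1.1741 × 1.72 = 8.9958; overall efficiency η = 0.98 × 0.92 × 0.97 = 0.8746.
Input torque = output torque / (R × η) = 784.6 / (8.9958 × 0.8746) = 99.729 lb·in.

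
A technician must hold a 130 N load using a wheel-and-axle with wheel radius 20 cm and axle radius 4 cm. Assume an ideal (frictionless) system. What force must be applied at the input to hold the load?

Wheel-and-axle MA = R/r = 20/4 = 5.
Effort = load / MA = 130 / 5 = 26 N.

26 N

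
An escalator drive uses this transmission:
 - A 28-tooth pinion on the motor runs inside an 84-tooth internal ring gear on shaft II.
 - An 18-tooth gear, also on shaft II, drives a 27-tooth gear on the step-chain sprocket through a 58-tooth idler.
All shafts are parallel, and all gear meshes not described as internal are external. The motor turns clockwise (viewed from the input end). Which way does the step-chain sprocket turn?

the motor → shaft II: internal mesh, same direction → CW.
shaft II → the step-chain sprocket: driver → idler → driven is 2 external meshes, 2 reversals → CW.
2 reversals in total — an even number — so the step-chain sprocket turns the same way as the motor.

clockwise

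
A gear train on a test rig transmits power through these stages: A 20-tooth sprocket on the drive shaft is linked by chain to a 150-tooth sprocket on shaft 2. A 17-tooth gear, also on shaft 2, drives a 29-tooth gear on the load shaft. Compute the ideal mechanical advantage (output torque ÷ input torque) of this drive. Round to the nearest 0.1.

Each stage contributes driven/driver: chain 150/20 = 7.5, gear mesh 29/17 = 1.7059.
Overall: 7.5 × 1.7059 = 12.794.

12.8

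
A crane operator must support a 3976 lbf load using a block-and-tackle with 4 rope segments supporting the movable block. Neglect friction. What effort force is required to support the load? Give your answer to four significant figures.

994.0 lbf

Block-and-tackle MA = number of supporting rope parts = 4.
Effort = load / MA = 3976 / 4 = 994 lbf.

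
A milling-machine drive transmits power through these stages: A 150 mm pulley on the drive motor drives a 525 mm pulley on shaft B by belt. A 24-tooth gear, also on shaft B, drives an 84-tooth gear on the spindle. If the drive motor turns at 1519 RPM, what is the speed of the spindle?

the drive motor → shaft B (belt, 525/150): 1519 ÷ 3.5 = 434 RPM
shaft B → the spindle (gear mesh, 84/24): 434 ÷ 3.5 = 124 RPM

124 RPM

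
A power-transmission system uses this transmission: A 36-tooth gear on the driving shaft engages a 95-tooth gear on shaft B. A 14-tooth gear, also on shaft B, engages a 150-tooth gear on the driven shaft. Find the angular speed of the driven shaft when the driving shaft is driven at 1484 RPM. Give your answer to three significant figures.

52.5 RPM

Gear mesh: ratio = 95/36 = 2.6389, so shaft B turns at 1484 / 2.6389 = 562.36 RPM.
Gear mesh: ratio = 150/14 = 10.714, so the driven shaft turns at 562.36 / 10.714 = 52.487 RPM.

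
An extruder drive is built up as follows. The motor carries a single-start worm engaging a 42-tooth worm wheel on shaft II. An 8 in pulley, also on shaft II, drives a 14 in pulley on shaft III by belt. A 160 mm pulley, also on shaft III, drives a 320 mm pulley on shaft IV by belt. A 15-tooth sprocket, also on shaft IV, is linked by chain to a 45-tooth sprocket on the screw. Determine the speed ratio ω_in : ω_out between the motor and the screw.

Each stage contributes driven/driver: worm 42/1 = 42, belt 14/8 = 1.75, belt 320/160 = 2, chain 45/15 = 3.
Overall: 42 × 1.75 × 2 × 3 = 441.

441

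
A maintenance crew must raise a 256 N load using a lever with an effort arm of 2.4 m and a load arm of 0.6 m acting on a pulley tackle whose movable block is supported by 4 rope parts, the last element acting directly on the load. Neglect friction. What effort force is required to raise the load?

16 N

Lever MA = effort arm / load arm = 2.4/0.6 = 4.
Block-and-tackle MA = number of supporting rope parts = 4.
Combined ideal MA = 4 × 4 = 16.
Effort = load / MA = 256 / 16 = 16 N.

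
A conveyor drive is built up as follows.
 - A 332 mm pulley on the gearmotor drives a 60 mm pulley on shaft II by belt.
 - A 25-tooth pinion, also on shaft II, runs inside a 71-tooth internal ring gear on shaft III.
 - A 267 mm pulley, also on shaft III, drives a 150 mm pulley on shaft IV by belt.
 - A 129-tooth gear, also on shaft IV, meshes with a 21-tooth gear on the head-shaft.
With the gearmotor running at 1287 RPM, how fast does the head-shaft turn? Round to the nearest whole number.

the gearmotor → shaft II (belt, 60/332): 1287 ÷ 0.18072 = 7121.4 RPM
shaft II → shaft III (internal gear, 71/25): 7121.4 ÷ 2.84 = 2507.5 RPM
shaft III → shaft IV (belt, 150/267): 2507.5 ÷ 0.5618 = 4463.4 RPM
shaft IV → the head-shaft (gear mesh, 21/129): 4463.4 ÷ 0.16279 = 27418 RPM

27418 RPM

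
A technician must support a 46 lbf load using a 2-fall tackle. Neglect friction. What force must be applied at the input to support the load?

Block-and-tackle MA = number of supporting rope parts = 2.
Effort = load / MA = 46 / 2 = 23 lbf.

23 lbf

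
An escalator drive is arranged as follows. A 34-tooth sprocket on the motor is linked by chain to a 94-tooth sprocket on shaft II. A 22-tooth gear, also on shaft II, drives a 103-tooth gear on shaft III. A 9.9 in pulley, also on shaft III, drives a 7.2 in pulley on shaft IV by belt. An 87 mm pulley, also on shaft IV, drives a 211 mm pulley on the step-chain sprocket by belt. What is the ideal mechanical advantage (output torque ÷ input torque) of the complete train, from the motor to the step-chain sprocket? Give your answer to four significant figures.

22.83

Each stage contributes driven/driver: chain 94/34 = 2.7647, gear mesh 103/22 = 4.6818, belt 7.2/9.9 = 0.72727, belt 211/87 = 2.4253.
Overall: 2.7647 × 4.6818 × 0.72727 × 2.4253 = 22.831.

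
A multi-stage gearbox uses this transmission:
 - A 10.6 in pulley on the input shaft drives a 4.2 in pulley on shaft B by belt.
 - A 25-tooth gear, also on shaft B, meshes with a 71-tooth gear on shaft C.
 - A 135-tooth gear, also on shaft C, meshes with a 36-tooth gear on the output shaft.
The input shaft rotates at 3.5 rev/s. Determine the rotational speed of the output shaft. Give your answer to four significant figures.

belt 4.2/10.6 = 0.39623 → 3.5/0.39623 = 8.8333 rev/s
gear mesh 71/25 = 2.84 → 8.8333/2.84 = 3.1103 rev/s
gear mesh 36/135 = 0.26667 → 3.1103/0.26667 = 11.664 rev/s

11.66 rev/s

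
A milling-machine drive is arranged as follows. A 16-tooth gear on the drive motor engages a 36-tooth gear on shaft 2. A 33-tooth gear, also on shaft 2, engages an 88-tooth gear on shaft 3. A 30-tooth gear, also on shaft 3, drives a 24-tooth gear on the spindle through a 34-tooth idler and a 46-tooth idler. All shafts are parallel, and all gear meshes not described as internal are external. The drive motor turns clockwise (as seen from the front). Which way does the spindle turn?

the drive motor → shaft 2: external mesh, 1 reversal → CCW.
shaft 2 → shaft 3: external mesh, 1 reversal → CW.
shaft 3 → the spindle: driver → idler → idler → driven is 3 external meshes, 3 reversals → CCW.
5 reversals in total — an odd number — so the spindle turns opposite to the drive motor.

anticlockwise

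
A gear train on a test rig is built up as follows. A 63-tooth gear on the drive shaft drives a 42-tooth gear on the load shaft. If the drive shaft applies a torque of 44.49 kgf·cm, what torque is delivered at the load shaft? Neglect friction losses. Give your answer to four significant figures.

29.66 kgf·cm

gear mesh 42/63 = 0.66667 → τ = 44.49·0.66667 = 29.66 kgf·cm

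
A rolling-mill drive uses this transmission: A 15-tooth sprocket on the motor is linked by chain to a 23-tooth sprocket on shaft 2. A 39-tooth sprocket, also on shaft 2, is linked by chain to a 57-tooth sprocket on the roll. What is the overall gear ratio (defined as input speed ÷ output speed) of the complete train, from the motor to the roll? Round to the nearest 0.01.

Each stage contributes driven/driver: chain 23/15 = 1.5333, chain 57/39 = 1.4615.
Overall: 1.5333 × 1.4615 = 2.241.

2.24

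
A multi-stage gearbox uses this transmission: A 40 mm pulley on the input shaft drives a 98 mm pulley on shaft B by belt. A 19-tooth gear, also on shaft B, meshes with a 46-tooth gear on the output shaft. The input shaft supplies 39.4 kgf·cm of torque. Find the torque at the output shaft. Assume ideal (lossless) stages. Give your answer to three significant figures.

After the belt (98/40): 39.4 × 2.45 = 96.53 kgf·cm
After the gear mesh (46/19): 96.53 × 2.4211 = 233.7 kgf·cm

234 kgf·cm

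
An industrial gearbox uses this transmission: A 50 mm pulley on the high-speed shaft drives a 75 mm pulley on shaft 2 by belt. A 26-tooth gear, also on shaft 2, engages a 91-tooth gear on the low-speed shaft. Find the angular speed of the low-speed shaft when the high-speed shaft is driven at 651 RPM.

124 RPM

the high-speed shaft → shaft 2 (belt, 75/50): 651 ÷ 1.5 = 434 RPM
shaft 2 → the low-speed shaft (gear mesh, 91/26): 434 ÷ 3.5 = 124 RPM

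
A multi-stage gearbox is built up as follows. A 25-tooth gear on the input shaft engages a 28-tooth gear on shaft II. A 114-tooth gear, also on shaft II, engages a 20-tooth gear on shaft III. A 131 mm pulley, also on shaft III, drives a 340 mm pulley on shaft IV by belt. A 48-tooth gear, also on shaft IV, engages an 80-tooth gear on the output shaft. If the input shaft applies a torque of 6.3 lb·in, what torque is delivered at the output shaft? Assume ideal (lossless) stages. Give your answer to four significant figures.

5.355 lb·in

gear mesh 28/25 = 1.12 → τ = 6.3·1.12 = 7.056 lb·in
gear mesh 20/114 = 0.17544 → τ = 7.056·0.17544 = 1.2379 lb·in
belt 340/131 = 2.5954 → τ = 1.2379·2.5954 = 3.2129 lb·in
gear mesh 80/48 = 1.6667 → τ = 3.2129·1.6667 = 5.3548 lb·in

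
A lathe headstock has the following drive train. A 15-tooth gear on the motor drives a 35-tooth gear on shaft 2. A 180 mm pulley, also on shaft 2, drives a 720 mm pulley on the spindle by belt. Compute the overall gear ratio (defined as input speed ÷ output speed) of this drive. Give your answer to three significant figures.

Each stage contributes driven/driver: gear mesh 35/15 = 2.3333, belt 720/180 = 4.
Overall: 2.3333 × 4 = 9.3333.

9.33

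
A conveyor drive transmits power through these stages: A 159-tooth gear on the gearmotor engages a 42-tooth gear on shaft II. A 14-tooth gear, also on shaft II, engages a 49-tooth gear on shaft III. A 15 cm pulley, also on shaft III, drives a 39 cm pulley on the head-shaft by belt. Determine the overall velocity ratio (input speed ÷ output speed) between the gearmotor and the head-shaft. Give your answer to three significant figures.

2.40

Each stage contributes driven/driver: gear mesh 42/159 = 0.26415, gear mesh 49/14 = 3.5, belt 39/15 = 2.6.
Overall: 0.26415 × 3.5 × 2.6 = 2.4038.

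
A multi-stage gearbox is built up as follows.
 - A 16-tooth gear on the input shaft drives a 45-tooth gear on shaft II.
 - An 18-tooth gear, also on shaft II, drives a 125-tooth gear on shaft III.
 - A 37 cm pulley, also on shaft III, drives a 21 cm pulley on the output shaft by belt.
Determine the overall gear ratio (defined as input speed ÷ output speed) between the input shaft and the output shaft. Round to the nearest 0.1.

11.1

Each stage contributes driven/driver: gear mesh 45/16 = 2.8125, gear mesh 125/18 = 6.9444, belt 21/37 = 0.56757.
Overall: 2.8125 × 6.9444 × 0.56757 = 11.085.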